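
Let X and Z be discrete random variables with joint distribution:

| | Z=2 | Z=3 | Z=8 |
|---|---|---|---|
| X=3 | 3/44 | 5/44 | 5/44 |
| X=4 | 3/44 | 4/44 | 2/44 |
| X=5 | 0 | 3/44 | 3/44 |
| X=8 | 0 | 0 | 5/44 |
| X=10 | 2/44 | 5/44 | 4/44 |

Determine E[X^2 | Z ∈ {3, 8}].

389/9

P(Z ∈ {3, 8}) = 9/11.
Summing X^2·P(X=x,Z=y) over the conditioning event gives 389/11.
E[X^2 | Z ∈ {3, 8}] = (389/11) / (9/11) = 389/9.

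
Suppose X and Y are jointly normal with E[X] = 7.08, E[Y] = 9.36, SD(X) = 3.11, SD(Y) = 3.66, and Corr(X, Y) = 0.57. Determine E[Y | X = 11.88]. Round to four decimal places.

For a bivariate normal, E[Y | X=x] = μ_Y + ρ·(σ_Y/σ_X)·(x − μ_X).
E[Y | X=11.88] = 9.36 + (0.57)·(3.66/3.11)·(11.88 − (7.08)) = 9.36 + (0.670804)·(4.8) = 12.5799.

12.5799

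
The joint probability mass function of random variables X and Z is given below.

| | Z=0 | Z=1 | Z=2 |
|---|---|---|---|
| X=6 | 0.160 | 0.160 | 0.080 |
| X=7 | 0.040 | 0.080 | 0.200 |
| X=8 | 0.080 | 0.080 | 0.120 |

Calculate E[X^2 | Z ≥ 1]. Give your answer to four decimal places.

P(Z ≥ 1) = 0.720.
Summing X^2·P(X=x,Z=y) over the conditioning event gives 35.160.
E[X^2 | Z ≥ 1] = (35.160) / (0.720) = 48.8333.

48.8333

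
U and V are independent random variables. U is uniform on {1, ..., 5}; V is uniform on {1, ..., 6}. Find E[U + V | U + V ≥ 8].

Outcomes with U + V ≥ 8: (2,6), (3,5), (3,6), (4,4), (4,5), (4,6), (5,3), (5,4), (5,5), (5,6), each with probability 1/30.
E[U + V | U + V ≥ 8] = (8 + 8 + 9 + 8 + 9 + 10 + 8 + 9 + 10 + 11) / 10 = 9.

9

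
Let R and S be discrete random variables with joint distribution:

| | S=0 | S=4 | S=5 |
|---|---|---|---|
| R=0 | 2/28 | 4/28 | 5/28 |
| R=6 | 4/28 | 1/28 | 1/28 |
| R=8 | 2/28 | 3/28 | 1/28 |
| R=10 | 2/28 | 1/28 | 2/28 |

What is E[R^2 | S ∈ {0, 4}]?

800/19

P(S ∈ {0, 4}) = 19/28.
Σ R^2·P over the event = 0·(2/28) + 0·(4/28) + 36·(4/28) + 36·(1/28) + 64·(2/28) + 64·(3/28) + 100·(2/28) + 100·(1/28) = 200/7.
E[R^2 | S ∈ {0, 4}] = (200/7) / (19/28) = 800/19.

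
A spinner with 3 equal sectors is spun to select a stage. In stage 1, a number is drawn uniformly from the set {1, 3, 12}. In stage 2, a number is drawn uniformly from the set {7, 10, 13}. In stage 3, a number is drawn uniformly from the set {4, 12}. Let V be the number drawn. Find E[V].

70/9

E[V | stage 1] = (1+3+12)/3 = 16/3.
E[V | stage 2] = (7+10+13)/3 = 10.
E[V | stage 3] = (4+12)/2 = 8.
E[V] = (1/3)·(16/3) + (1/3)·(10) + (1/3)·(8) = 70/9.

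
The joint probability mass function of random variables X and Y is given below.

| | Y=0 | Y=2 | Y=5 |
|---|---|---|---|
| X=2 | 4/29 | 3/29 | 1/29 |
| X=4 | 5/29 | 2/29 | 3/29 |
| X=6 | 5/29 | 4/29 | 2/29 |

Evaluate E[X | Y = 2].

P(Y = 2) = 9/29.
Σ X·P over the event = 2·(3/29) + 4·(2/29) + 6·(4/29) = 38/29.
E[X | Y = 2] = (38/29) / (9/29) = 38/9.

38/9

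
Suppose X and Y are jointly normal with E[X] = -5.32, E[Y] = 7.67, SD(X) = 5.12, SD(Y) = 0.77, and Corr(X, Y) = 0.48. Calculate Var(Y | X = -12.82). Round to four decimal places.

0.4563

For a bivariate normal, Var(Y | X=x) = σ_Y²(1 − ρ²).
Var(Y | X=-12.82) = (0.77)²·(1 − (0.48)²) = 0.5929·0.7696 = 0.4563.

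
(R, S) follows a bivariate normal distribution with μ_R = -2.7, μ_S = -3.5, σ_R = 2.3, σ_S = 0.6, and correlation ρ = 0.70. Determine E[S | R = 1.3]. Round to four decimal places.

-2.7696

For a bivariate normal, E[S | R=x] = μ_S + ρ·(σ_S/σ_R)·(x − μ_R).
E[S | R=1.3] = -3.5 + (0.70)·(0.6/2.3)·(1.3 − (-2.7)) = -3.5 + (0.18261)·(4) = -2.7696.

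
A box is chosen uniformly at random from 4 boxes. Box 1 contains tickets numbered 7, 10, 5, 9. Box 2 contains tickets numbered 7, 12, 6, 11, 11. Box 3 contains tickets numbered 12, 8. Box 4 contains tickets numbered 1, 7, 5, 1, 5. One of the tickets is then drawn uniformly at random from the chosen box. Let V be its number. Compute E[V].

619/80

E[V | box 1] = (7+10+5+9)/4 = 31/4.
E[V | box 2] = (7+12+6+11+11)/5 = 47/5.
E[V | box 3] = (12+8)/2 = 10.
E[V | box 4] = (1+7+5+1+5)/5 = 19/5.
E[V] = (1/4)·(31/4) + (1/4)·(47/5) + (1/4)·(10) + (1/4)·(19/5) = 619/80.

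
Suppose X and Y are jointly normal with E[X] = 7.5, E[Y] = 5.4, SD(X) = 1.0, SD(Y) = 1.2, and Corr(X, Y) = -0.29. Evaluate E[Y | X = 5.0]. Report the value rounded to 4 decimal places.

The regression of Y on X has slope ρ·σ_Y/σ_X and passes through (μ_X, μ_Y).
E[Y | X=5.0] = 5.4 + (-0.29)·(1.2/1.0)·(5.0 − (7.5)) = 5.4 + (-0.348)·(-2.5) = 6.2700.

6.2700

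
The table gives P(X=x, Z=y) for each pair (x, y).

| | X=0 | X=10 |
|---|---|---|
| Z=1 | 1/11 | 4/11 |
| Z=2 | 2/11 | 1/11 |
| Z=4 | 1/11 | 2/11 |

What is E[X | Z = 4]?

20/3

P(Z = 4) = 3/11.
Summing X·P(X=x,Z=y) over the conditioning event gives 20/11.
E[X | Z = 4] = (20/11) / (3/11) = 20/3.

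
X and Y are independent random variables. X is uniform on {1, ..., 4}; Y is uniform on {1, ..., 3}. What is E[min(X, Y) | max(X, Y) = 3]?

9/5

Outcomes with max(X, Y) = 3: (1,3), (2,3), (3,1), (3,2), (3,3), each with probability 1/12.
E[min(X, Y) | max(X, Y) = 3] = (1 + 2 + 1 + 2 + 3) / 5 = 9/5.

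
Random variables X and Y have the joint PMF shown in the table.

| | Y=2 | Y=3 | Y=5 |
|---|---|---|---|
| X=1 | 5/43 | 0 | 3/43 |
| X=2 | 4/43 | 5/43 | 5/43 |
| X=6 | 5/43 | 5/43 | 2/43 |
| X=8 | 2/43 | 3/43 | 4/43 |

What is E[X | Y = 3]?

64/13

P(Y = 3) = 13/43.
Σ X·P over the event = 2·(5/43) + 6·(5/43) + 8·(3/43) = 64/43.
E[X | Y = 3] = (64/43) / (13/43) = 64/13.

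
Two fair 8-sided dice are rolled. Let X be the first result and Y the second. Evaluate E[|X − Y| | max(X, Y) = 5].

Outcomes with max(X, Y) = 5: (1,5), (2,5), (3,5), (4,5), (5,1), (5,2), (5,3), (5,4), (5,5), each with probability 1/64.
E[|X − Y| | max(X, Y) = 5] = (4 + 3 + 2 + 1 + 4 + 3 + 2 + 1 + 0) / 9 = 20/9.

20/9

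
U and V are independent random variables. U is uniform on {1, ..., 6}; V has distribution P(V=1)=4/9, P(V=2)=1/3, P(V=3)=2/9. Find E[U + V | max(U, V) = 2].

P(max(U, V) = 2) = 5/27.
Summing (U+V)·P(x,y) over outcomes with max(U, V) = 2 gives 11/18.
E[U + V | max(U, V) = 2] = (11/18) / (5/27) = 33/10.

33/10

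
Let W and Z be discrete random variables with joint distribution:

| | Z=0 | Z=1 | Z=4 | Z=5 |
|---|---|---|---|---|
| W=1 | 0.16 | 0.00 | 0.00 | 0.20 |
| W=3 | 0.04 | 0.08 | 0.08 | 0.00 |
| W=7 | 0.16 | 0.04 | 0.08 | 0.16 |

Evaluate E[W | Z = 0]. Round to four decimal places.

3.8889

P(Z = 0) = 0.36.
Σ W·P over the event = 1·(0.16) + 3·(0.04) + 7·(0.16) = 1.40.
E[W | Z = 0] = (1.40) / (0.36) = 3.8889.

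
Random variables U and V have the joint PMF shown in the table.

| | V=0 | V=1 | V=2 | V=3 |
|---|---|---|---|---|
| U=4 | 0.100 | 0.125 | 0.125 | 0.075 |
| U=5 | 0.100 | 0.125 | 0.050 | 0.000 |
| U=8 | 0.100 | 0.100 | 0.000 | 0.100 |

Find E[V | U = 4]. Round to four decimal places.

P(U = 4) = 0.425.
Σ V·P over the event = 0·(0.100) + 1·(0.125) + 2·(0.125) + 3·(0.075) = 0.600.
E[V | U = 4] = (0.600) / (0.425) = 1.4118.

1.4118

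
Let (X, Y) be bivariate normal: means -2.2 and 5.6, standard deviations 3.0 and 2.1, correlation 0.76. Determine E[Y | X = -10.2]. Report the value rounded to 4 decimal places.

The regression of Y on X has slope ρ·σ_Y/σ_X and passes through (μ_X, μ_Y).
E[Y | X=-10.2] = 5.6 + (0.76)·(2.1/3.0)·(-10.2 − (-2.2)) = 5.6 + (0.532)·(-8) = 1.3440.

1.3440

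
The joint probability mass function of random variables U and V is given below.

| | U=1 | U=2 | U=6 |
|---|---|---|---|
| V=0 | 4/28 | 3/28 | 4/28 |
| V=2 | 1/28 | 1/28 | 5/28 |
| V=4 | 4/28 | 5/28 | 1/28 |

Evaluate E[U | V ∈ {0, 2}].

P(V ∈ {0, 2}) = 9/14.
Summing U·P(U=x,V=y) over the conditioning event gives 67/28.
E[U | V ∈ {0, 2}] = (67/28) / (9/14) = 67/18.

67/18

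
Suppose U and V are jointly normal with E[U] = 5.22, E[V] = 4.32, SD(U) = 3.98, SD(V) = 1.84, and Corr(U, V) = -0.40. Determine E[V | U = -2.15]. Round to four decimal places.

5.6829

For a bivariate normal, E[V | U=x] = μ_V + ρ·(σ_V/σ_U)·(x − μ_U).
E[V | U=-2.15] = 4.32 + (-0.40)·(1.84/3.98)·(-2.15 − (5.22)) = 4.32 + (-0.18492)·(-7.37) = 5.6829.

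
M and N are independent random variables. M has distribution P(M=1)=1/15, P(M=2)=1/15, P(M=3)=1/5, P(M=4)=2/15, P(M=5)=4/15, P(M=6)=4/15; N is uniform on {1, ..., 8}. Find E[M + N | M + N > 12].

P(M + N > 12) = 1/10.
Summing (M+N)·P(x,y) over outcomes with M + N > 12 gives 4/3.
E[M + N | M + N > 12] = (4/3) / (1/10) = 40/3.

40/3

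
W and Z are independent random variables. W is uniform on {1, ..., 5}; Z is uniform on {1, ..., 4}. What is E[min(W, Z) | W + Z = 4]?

4/3

Outcomes with W + Z = 4: (1,3), (2,2), (3,1), each with probability 1/20.
E[min(W, Z) | W + Z = 4] = (1 + 2 + 1) / 3 = 4/3.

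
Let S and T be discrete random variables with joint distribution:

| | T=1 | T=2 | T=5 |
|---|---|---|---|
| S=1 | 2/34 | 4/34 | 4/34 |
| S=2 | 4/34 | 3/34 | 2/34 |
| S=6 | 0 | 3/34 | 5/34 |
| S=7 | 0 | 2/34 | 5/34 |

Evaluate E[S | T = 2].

P(T = 2) = 6/17.
Summing S·P(S=x,T=y) over the conditioning event gives 21/17.
E[S | T = 2] = (21/17) / (6/17) = 7/2.

7/2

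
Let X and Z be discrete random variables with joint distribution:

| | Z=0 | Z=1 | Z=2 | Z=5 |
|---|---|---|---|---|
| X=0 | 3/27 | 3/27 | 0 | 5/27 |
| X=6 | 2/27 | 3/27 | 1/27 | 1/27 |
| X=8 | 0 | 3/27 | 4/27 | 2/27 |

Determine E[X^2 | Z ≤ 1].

P(Z ≤ 1) = 14/27.
Σ X^2·P over the event = 0·(3/27) + 0·(3/27) + 36·(2/27) + 36·(3/27) + 64·(3/27) = 124/9.
E[X^2 | Z ≤ 1] = (124/9) / (14/27) = 186/7.

186/7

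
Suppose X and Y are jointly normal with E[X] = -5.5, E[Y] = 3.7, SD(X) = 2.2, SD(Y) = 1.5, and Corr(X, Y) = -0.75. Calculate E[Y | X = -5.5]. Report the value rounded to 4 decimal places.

For a bivariate normal, E[Y | X=x] = μ_Y + ρ·(σ_Y/σ_X)·(x − μ_X).
E[Y | X=-5.5] = 3.7 + (-0.75)·(1.5/2.2)·(-5.5 − (-5.5)) = 3.7 + (-0.51136)·(0) = 3.7000.

3.7000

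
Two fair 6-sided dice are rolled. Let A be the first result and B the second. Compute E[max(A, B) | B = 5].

P(B = 5) = 1/6.
Summing max(A,B)·P(x,y) over outcomes with B = 5 gives 31/36.
E[max(A, B) | B = 5] = (31/36) / (1/6) = 31/6.

31/6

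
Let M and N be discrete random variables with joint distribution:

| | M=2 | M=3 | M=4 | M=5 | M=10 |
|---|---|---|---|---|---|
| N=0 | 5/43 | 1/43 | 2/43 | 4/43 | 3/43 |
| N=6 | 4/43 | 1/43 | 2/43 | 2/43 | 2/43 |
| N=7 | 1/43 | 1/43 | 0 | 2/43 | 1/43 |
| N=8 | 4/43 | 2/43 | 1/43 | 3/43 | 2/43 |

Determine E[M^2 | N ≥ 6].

P(N ≥ 6) = 28/43.
Summing M^2·P(M=x,N=y) over the conditioning event gives 795/43.
E[M^2 | N ≥ 6] = (795/43) / (28/43) = 795/28.

795/28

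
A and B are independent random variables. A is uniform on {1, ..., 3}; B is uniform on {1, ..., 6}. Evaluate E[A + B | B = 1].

3

Outcomes with B = 1: (1,1), (2,1), (3,1), each with probability 1/18.
E[A + B | B = 1] = (2 + 3 + 4) / 3 = 3.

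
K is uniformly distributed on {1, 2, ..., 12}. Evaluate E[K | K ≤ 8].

Given K ≤ 8, K is equally likely to be any of {1, 2, 3, 4, 5, 6, 7, 8}.
E[K | K ≤ 8] = (1 + 2 + 3 + 4 + 5 + 6 + 7 + 8) / 8 = 9/2.

9/2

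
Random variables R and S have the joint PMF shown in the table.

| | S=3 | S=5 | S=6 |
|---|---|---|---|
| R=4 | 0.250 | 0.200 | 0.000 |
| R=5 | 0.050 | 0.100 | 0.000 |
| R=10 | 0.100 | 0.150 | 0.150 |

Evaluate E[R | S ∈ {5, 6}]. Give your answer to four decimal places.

7.1667

P(S ∈ {5, 6}) = 0.600.
Σ R·P over the event = 4·(0.200) + 5·(0.100) + 10·(0.150) + 10·(0.150) = 4.300.
E[R | S ∈ {5, 6}] = (4.300) / (0.600) = 7.1667.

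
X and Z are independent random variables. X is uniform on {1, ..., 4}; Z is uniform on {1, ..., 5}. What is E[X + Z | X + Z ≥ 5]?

45/7

P(X + Z ≥ 5) = 7/10.
Summing (X+Z)·P(x,y) over outcomes with X + Z ≥ 5 gives 9/2.
E[X + Z | X + Z ≥ 5] = (9/2) / (7/10) = 45/7.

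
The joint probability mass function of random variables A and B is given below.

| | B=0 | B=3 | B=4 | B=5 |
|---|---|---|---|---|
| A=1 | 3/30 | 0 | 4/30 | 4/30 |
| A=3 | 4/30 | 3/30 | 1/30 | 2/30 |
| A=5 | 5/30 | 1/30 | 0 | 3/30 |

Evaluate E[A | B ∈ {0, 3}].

27/8

P(B ∈ {0, 3}) = 8/15.
Summing A·P(A=x,B=y) over the conditioning event gives 9/5.
E[A | B ∈ {0, 3}] = (9/5) / (8/15) = 27/8.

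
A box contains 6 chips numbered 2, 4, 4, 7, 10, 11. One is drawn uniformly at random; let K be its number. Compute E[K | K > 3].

36/5

P(K > 3) = 5/6.
Σ over the event: 4·1/3 + 7·1/6 + 10·1/6 + 11·1/6 = 6.
E[K | K > 3] = (6) / (5/6) = 36/5.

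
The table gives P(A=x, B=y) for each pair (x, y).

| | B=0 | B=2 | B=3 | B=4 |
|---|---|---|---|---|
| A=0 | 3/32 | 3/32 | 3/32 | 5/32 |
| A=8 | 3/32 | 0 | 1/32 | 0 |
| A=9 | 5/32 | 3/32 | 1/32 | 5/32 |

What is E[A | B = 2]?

P(B = 2) = 3/16.
Σ A·P over the event = 0·(3/32) + 9·(3/32) = 27/32.
E[A | B = 2] = (27/32) / (3/16) = 9/2.

9/2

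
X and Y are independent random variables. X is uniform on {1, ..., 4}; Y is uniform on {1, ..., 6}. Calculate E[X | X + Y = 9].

7/2

Outcomes with X + Y = 9: (3,6), (4,5), each with probability 1/24.
E[X | X + Y = 9] = (3 + 4) / 2 = 7/2.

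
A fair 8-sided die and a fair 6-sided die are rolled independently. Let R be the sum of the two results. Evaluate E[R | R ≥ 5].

P(R ≥ 5) = 7/8.
E[R | R ≥ 5] = (91/12) / (7/8) = 26/3.

26/3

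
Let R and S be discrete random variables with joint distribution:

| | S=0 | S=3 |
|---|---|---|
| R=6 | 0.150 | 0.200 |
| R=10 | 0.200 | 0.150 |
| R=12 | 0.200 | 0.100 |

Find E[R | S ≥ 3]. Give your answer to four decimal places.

P(S ≥ 3) = 0.450.
Σ R·P over the event = 6·(0.200) + 10·(0.150) + 12·(0.100) = 3.900.
E[R | S ≥ 3] = (3.900) / (0.450) = 8.6667.

8.6667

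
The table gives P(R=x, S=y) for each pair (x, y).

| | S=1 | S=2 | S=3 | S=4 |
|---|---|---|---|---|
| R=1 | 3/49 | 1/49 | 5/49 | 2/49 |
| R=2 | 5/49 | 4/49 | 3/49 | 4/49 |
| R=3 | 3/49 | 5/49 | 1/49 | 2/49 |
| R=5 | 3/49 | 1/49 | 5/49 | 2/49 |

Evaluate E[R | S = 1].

P(S = 1) = 2/7.
Σ R·P over the event = 1·(3/49) + 2·(5/49) + 3·(3/49) + 5·(3/49) = 37/49.
E[R | S = 1] = (37/49) / (2/7) = 37/14.

37/14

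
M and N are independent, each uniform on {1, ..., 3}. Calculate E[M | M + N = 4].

2

Outcomes with M + N = 4: (1,3), (2,2), (3,1), each with probability 1/9.
E[M | M + N = 4] = (1 + 2 + 3) / 3 = 2.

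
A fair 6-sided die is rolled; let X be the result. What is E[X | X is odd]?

Given X is odd, X is equally likely to be any of {1, 3, 5}.
E[X | X is odd] = (1 + 3 + 5) / 3 = 3.

3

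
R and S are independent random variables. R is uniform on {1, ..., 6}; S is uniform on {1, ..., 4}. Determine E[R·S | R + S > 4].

P(R + S > 4) = 3/4.
Summing RS·P(x,y) over outcomes with R + S > 4 gives 65/8.
E[R·S | R + S > 4] = (65/8) / (3/4) = 65/6.

65/6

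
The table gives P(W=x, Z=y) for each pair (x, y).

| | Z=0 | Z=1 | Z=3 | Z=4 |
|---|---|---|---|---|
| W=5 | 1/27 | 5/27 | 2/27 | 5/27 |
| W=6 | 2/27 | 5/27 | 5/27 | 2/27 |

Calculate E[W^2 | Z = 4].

P(Z = 4) = 7/27.
Σ W^2·P over the event = 25·(5/27) + 36·(2/27) = 197/27.
E[W^2 | Z = 4] = (197/27) / (7/27) = 197/7.

197/7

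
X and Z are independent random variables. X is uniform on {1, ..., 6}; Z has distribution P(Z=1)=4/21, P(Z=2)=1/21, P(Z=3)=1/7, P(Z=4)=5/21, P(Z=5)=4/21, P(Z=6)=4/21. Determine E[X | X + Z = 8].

61/17

P(X + Z = 8) = 17/126.
Summing X·P(x,y) over outcomes with X + Z = 8 gives 61/126.
E[X | X + Z = 8] = (61/126) / (17/126) = 61/17.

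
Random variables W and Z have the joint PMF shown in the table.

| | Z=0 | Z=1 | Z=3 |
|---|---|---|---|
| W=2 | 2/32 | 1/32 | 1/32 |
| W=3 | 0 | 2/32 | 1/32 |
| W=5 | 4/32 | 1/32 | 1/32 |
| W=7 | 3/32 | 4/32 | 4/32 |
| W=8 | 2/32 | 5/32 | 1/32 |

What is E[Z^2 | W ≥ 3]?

P(W ≥ 3) = 7/8.
Summing Z^2·P(W=x,Z=y) over the conditioning event gives 75/32.
E[Z^2 | W ≥ 3] = (75/32) / (7/8) = 75/28.

75/28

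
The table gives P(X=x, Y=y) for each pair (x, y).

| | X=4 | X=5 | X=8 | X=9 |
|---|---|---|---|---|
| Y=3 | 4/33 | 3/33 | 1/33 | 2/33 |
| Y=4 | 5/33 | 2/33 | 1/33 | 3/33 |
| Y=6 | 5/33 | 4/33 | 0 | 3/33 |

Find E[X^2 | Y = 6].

141/4

P(Y = 6) = 4/11.
Σ X^2·P over the event = 16·(5/33) + 25·(4/33) + 81·(3/33) = 141/11.
E[X^2 | Y = 6] = (141/11) / (4/11) = 141/4.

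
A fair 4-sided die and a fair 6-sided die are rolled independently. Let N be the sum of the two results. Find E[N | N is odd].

6

P(N is odd) = 1/2.
Σ over the event: 3·1/12 + 5·1/6 + 7·1/6 + 9·1/12 = 3.
E[N | N is odd] = (3) / (1/2) = 6.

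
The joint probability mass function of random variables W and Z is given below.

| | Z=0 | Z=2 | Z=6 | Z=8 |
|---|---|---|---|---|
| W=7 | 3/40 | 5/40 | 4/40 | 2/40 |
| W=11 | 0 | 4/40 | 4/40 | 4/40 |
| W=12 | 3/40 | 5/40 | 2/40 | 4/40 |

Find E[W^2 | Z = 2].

P(Z = 2) = 7/20.
Σ W^2·P over the event = 49·(5/40) + 121·(4/40) + 144·(5/40) = 1449/40.
E[W^2 | Z = 2] = (1449/40) / (7/20) = 207/2.

207/2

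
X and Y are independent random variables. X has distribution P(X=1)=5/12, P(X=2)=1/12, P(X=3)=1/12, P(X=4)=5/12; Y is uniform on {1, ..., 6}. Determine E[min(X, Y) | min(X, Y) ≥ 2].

P(min(X, Y) ≥ 2) = 35/72.
Summing min(X,Y)·P(x,y) over outcomes with min(X, Y) ≥ 2 gives 109/72.
E[min(X, Y) | min(X, Y) ≥ 2] = (109/72) / (35/72) = 109/35.

109/35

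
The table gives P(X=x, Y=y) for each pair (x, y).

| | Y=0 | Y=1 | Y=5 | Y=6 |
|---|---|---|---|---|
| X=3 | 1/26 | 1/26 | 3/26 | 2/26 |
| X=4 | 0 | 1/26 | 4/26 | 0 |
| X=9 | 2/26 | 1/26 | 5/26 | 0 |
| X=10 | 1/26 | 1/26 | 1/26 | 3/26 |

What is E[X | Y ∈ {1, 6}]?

P(Y ∈ {1, 6}) = 9/26.
Σ X·P over the event = 3·(1/26) + 3·(2/26) + 4·(1/26) + 9·(1/26) + 10·(1/26) + 10·(3/26) = 31/13.
E[X | Y ∈ {1, 6}] = (31/13) / (9/26) = 62/9.

62/9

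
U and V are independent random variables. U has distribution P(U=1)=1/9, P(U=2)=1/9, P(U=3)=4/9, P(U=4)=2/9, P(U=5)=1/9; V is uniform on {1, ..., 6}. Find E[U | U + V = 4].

P(U + V = 4) = 1/9.
Summing U·P(x,y) over outcomes with U + V = 4 gives 5/18.
E[U | U + V = 4] = (5/18) / (1/9) = 5/2.

5/2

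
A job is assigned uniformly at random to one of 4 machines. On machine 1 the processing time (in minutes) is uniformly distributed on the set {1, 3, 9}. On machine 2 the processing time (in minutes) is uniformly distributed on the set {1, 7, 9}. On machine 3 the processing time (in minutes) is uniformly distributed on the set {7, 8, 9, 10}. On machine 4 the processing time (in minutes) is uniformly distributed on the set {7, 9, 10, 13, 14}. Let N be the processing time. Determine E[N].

E[N | machine 1] = (1+3+9)/3 = 13/3.
E[N | machine 2] = (1+7+9)/3 = 17/3.
E[N | machine 3] = (7+8+9+10)/4 = 17/2.
E[N | machine 4] = (7+9+10+13+14)/5 = 53/5.
By the law of total expectation,
E[N] = (1/4)·(13/3) + (1/4)·(17/3) + (1/4)·(17/2) + (1/4)·(53/5) = 291/40.

291/40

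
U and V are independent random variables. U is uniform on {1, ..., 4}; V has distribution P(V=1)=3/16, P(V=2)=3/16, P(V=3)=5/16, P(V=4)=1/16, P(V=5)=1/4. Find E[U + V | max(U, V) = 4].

94/15

P(max(U, V) = 4) = 15/64.
Summing (U+V)·P(x,y) over outcomes with max(U, V) = 4 gives 47/32.
E[U + V | max(U, V) = 4] = (47/32) / (15/64) = 94/15.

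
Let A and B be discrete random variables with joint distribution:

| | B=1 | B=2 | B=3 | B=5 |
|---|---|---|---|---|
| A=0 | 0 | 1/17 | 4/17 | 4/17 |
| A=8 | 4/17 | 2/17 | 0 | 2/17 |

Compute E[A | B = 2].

P(B = 2) = 3/17.
Summing A·P(A=x,B=y) over the conditioning event gives 16/17.
E[A | B = 2] = (16/17) / (3/17) = 16/3.

16/3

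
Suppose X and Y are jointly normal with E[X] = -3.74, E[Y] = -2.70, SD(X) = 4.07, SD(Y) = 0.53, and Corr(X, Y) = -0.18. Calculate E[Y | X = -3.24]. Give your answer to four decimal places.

-2.7117

E[Y | X=x] = μ_Y + ρ(σ_Y/σ_X)(x − μ_X) for jointly normal variables.
E[Y | X=-3.24] = -2.70 + (-0.18)·(0.53/4.07)·(-3.24 − (-3.74)) = -2.70 + (-0.02344)·(0.5) = -2.7117.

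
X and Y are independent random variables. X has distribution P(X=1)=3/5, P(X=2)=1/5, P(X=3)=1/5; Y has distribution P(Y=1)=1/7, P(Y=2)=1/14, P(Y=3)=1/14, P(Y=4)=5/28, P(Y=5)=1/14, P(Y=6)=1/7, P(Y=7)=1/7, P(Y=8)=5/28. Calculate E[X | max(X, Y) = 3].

17/8

P(max(X, Y) = 3) = 4/35.
Summing X·P(x,y) over outcomes with max(X, Y) = 3 gives 17/70.
E[X | max(X, Y) = 3] = (17/70) / (4/35) = 17/8.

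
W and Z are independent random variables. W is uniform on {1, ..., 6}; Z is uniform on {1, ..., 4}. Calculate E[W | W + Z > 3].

80/21

P(W + Z > 3) = 7/8.
Summing W·P(x,y) over outcomes with W + Z > 3 gives 10/3.
E[W | W + Z > 3] = (10/3) / (7/8) = 80/21.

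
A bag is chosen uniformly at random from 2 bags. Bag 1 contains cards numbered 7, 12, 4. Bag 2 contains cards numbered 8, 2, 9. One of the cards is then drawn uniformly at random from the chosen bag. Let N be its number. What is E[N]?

E[N | bag 1] = (7+12+4)/3 = 23/3.
E[N | bag 2] = (8+2+9)/3 = 19/3.
E[N] = (1/2)·(23/3) + (1/2)·(19/3) = 7.

7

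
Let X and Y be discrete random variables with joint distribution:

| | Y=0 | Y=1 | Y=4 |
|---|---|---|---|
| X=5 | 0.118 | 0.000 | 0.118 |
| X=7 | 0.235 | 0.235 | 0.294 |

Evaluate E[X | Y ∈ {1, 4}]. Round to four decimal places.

P(Y ∈ {1, 4}) = 0.647.
Σ X·P over the event = 5·(0.118) + 7·(0.235) + 7·(0.294) = 4.293.
E[X | Y ∈ {1, 4}] = (4.293) / (0.647) = 6.6352.

6.6352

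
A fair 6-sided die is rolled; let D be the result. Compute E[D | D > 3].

Given D > 3, D is equally likely to be any of {4, 5, 6}.
E[D | D > 3] = (4 + 5 + 6) / 3 = 5.

5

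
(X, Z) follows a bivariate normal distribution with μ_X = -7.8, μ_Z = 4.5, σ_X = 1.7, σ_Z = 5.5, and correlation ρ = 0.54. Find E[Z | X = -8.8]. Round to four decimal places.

2.7529

The regression of Z on X has slope ρ·σ_Z/σ_X and passes through (μ_X, μ_Z).
E[Z | X=-8.8] = 4.5 + (0.54)·(5.5/1.7)·(-8.8 − (-7.8)) = 4.5 + (1.7471)·(-1) = 2.7529.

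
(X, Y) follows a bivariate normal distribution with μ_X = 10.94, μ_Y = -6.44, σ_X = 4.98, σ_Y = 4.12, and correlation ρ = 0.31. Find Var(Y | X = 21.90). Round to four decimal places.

15.3432

The conditional variance in a bivariate normal is σ_Y²(1 − ρ²), independent of x.
Var(Y | X=21.90) = (4.12)²·(1 − (0.31)²) = 16.9744·0.9039 = 15.3432.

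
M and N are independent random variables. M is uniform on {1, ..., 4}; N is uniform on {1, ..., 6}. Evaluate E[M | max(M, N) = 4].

22/7

P(max(M, N) = 4) = 7/24.
Summing M·P(x,y) over outcomes with max(M, N) = 4 gives 11/12.
E[M | max(M, N) = 4] = (11/12) / (7/24) = 22/7.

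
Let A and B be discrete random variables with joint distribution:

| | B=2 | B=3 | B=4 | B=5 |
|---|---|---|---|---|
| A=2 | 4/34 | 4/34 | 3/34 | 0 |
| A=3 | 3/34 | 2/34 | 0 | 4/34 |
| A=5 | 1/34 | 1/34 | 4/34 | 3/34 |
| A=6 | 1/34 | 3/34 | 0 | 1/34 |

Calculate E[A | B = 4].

26/7

P(B = 4) = 7/34.
Σ A·P over the event = 2·(3/34) + 5·(4/34) = 13/17.
E[A | B = 4] = (13/17) / (7/34) = 26/7.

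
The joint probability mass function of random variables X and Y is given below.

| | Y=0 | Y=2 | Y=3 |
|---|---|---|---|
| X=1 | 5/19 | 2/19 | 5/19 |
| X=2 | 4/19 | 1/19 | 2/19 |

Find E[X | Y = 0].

13/9

P(Y = 0) = 9/19.
Σ X·P over the event = 1·(5/19) + 2·(4/19) = 13/19.
E[X | Y = 0] = (13/19) / (9/19) = 13/9.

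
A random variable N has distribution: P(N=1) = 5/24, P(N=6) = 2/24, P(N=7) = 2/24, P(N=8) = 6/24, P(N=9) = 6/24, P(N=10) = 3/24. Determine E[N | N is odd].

73/13

P(N is odd) = 13/24.
Σ over the event: 1·5/24 + 7·1/12 + 9·1/4 = 73/24.
E[N | N is odd] = (73/24) / (13/24) = 73/13.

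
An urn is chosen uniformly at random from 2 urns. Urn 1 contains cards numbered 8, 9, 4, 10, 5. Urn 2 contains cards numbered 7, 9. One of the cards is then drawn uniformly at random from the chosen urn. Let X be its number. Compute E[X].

E[X | urn 1] = (8+9+4+10+5)/5 = 36/5.
E[X | urn 2] = (7+9)/2 = 8.
By the law of total expectation,
E[X] = (1/2)·(36/5) + (1/2)·(8) = 38/5.

38/5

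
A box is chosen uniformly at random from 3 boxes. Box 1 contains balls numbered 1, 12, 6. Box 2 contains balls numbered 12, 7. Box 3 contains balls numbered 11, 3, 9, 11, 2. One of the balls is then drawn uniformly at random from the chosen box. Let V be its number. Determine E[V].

E[V | box 1] = (1+12+6)/3 = 19/3.
E[V | box 2] = (12+7)/2 = 19/2.
E[V | box 3] = (11+3+9+11+2)/5 = 36/5.
E[V] = (1/3)·(19/3) + (1/3)·(19/2) + (1/3)·(36/5) = 691/90.

691/90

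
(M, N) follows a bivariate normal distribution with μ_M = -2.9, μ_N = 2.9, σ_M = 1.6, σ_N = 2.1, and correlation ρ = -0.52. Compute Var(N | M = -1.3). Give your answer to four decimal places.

3.2175

For a bivariate normal, Var(N | M=x) = σ_N²(1 − ρ²).
Var(N | M=-1.3) = (2.1)²·(1 − (-0.52)²) = 4.41·0.7296 = 3.2175.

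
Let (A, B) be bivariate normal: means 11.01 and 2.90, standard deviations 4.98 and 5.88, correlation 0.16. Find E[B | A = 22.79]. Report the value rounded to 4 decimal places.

5.1254

For a bivariate normal, E[B | A=x] = μ_B + ρ·(σ_B/σ_A)·(x − μ_A).
E[B | A=22.79] = 2.90 + (0.16)·(5.88/4.98)·(22.79 − (11.01)) = 2.90 + (0.188916)·(11.78) = 5.1254.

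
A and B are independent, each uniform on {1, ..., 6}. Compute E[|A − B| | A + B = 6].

Outcomes with A + B = 6: (1,5), (2,4), (3,3), (4,2), (5,1), each with probability 1/36.
E[|A − B| | A + B = 6] = (4 + 2 + 0 + 2 + 4) / 5 = 12/5.

12/5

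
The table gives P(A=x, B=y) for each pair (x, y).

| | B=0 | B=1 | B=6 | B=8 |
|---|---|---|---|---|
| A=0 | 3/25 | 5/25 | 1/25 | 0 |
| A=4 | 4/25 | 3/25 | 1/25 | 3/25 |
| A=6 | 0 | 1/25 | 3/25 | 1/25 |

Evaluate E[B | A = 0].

P(A = 0) = 9/25.
Σ B·P over the event = 0·(3/25) + 1·(5/25) + 6·(1/25) = 11/25.
E[B | A = 0] = (11/25) / (9/25) = 11/9.

11/9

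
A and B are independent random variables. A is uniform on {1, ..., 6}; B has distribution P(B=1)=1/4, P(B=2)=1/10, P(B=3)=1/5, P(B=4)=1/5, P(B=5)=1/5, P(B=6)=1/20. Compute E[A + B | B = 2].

11/2

P(B = 2) = 1/10.
Summing (A+B)·P(x,y) over outcomes with B = 2 gives 11/20.
E[A + B | B = 2] = (11/20) / (1/10) = 11/2.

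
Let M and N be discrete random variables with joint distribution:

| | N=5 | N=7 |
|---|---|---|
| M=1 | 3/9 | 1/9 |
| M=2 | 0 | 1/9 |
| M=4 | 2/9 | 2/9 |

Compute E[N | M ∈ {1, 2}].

29/5

P(M ∈ {1, 2}) = 5/9.
Σ N·P over the event = 5·(3/9) + 7·(1/9) + 7·(1/9) = 29/9.
E[N | M ∈ {1, 2}] = (29/9) / (5/9) = 29/5.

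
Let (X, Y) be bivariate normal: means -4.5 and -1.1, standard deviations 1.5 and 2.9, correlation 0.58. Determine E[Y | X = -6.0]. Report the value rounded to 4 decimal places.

-2.7820

For a bivariate normal, E[Y | X=x] = μ_Y + ρ·(σ_Y/σ_X)·(x − μ_X).
E[Y | X=-6.0] = -1.1 + (0.58)·(2.9/1.5)·(-6.0 − (-4.5)) = -1.1 + (1.1213)·(-1.5) = -2.7820.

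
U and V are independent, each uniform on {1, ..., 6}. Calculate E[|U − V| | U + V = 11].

Outcomes with U + V = 11: (5,6), (6,5), each with probability 1/36.
E[|U − V| | U + V = 11] = (1 + 1) / 2 = 1.

1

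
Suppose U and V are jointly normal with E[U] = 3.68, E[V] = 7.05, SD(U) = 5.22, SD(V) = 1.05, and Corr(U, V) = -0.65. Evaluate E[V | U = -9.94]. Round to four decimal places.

8.8308

E[V | U=x] = μ_V + ρ(σ_V/σ_U)(x − μ_U) for jointly normal variables.
E[V | U=-9.94] = 7.05 + (-0.65)·(1.05/5.22)·(-9.94 − (3.68)) = 7.05 + (-0.13075)·(-13.62) = 8.8308.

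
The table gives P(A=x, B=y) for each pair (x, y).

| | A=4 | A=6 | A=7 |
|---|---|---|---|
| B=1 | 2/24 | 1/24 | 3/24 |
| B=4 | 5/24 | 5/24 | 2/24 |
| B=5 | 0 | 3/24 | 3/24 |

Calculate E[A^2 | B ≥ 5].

85/2

P(B ≥ 5) = 1/4.
Σ A^2·P over the event = 36·(3/24) + 49·(3/24) = 85/8.
E[A^2 | B ≥ 5] = (85/8) / (1/4) = 85/2.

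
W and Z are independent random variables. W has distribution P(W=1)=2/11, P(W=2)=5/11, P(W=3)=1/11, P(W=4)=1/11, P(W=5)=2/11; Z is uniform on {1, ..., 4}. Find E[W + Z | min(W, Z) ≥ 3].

31/4

P(min(W, Z) ≥ 3) = 2/11.
Summing (W+Z)·P(x,y) over outcomes with min(W, Z) ≥ 3 gives 31/22.
E[W + Z | min(W, Z) ≥ 3] = (31/22) / (2/11) = 31/4.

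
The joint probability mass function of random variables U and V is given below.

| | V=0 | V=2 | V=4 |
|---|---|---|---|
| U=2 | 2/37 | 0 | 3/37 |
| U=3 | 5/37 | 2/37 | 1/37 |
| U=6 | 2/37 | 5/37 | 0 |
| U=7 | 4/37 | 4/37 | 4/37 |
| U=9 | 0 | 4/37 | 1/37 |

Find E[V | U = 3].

1

P(U = 3) = 8/37.
Σ V·P over the event = 0·(5/37) + 2·(2/37) + 4·(1/37) = 8/37.
E[V | U = 3] = (8/37) / (8/37) = 1.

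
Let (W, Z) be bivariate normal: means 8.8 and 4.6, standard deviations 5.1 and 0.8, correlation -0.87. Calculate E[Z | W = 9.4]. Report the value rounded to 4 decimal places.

The regression of Z on W has slope ρ·σ_Z/σ_W and passes through (μ_W, μ_Z).
E[Z | W=9.4] = 4.6 + (-0.87)·(0.8/5.1)·(9.4 − (8.8)) = 4.6 + (-0.13647)·(0.6) = 4.5181.

4.5181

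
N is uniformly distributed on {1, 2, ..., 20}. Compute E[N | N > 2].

23/2

P(N > 2) = 9/10.
E[N | N > 2] = (207/20) / (9/10) = 23/2.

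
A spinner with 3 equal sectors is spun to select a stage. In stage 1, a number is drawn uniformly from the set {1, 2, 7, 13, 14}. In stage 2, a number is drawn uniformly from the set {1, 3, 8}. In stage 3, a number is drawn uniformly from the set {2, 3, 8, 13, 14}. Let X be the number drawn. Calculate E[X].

97/15

E[X | stage 1] = (1+2+7+13+14)/5 = 37/5.
E[X | stage 2] = (1+3+8)/3 = 4.
E[X | stage 3] = (2+3+8+13+14)/5 = 8.
E[X] = (1/3)·(37/5) + (1/3)·(4) + (1/3)·(8) = 97/15.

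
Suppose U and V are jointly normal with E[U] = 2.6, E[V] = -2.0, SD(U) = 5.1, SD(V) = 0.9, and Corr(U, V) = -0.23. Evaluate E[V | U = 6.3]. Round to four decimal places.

-2.1502

The regression of V on U has slope ρ·σ_V/σ_U and passes through (μ_U, μ_V).
E[V | U=6.3] = -2.0 + (-0.23)·(0.9/5.1)·(6.3 − (2.6)) = -2.0 + (-0.040588)·(3.7) = -2.1502.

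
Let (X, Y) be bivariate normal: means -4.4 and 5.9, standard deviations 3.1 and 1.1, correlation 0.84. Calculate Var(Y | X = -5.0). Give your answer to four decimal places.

Var(Y | X=x) = (1 − ρ²)·σ_Y².
Var(Y | X=-5.0) = (1.1)²·(1 − (0.84)²) = 1.21·0.2944 = 0.3562.

0.3562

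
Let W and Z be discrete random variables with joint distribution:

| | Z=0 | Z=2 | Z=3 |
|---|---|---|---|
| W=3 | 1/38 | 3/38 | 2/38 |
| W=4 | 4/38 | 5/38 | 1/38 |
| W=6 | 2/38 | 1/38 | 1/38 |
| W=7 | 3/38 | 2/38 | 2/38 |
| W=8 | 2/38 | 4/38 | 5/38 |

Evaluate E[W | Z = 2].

27/5

P(Z = 2) = 15/38.
Σ W·P over the event = 3·(3/38) + 4·(5/38) + 6·(1/38) + 7·(2/38) + 8·(4/38) = 81/38.
E[W | Z = 2] = (81/38) / (15/38) = 27/5.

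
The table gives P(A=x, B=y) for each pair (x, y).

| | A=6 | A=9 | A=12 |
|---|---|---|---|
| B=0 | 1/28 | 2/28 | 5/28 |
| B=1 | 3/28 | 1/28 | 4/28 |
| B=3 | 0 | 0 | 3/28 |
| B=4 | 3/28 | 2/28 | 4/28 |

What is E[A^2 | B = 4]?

P(B = 4) = 9/28.
Summing A^2·P(A=x,B=y) over the conditioning event gives 423/14.
E[A^2 | B = 4] = (423/14) / (9/28) = 94.

94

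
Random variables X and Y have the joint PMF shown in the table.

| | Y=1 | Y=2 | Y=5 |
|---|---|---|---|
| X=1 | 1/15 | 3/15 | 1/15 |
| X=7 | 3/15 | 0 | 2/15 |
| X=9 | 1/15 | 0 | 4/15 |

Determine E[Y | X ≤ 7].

P(X ≤ 7) = 2/3.
Σ Y·P over the event = 1·(1/15) + 2·(3/15) + 5·(1/15) + 1·(3/15) + 5·(2/15) = 5/3.
E[Y | X ≤ 7] = (5/3) / (2/3) = 5/2.

5/2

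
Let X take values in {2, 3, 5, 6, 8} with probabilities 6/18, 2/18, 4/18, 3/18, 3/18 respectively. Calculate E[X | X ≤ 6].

P(X ≤ 6) = 5/6.
Σ over the event: 2·1/3 + 3·1/9 + 5·2/9 + 6·1/6 = 28/9.
E[X | X ≤ 6] = (28/9) / (5/6) = 56/15.

56/15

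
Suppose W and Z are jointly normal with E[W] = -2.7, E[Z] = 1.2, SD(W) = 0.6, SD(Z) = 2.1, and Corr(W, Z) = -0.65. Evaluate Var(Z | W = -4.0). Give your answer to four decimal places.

2.5468

The conditional variance in a bivariate normal is σ_Z²(1 − ρ²), independent of x.
Var(Z | W=-4.0) = (2.1)²·(1 − (-0.65)²) = 4.41·0.5775 = 2.5468.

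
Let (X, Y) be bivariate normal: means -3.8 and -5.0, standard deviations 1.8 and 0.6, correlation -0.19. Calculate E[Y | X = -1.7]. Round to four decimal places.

-5.1330

The regression of Y on X has slope ρ·σ_Y/σ_X and passes through (μ_X, μ_Y).
E[Y | X=-1.7] = -5.0 + (-0.19)·(0.6/1.8)·(-1.7 − (-3.8)) = -5.0 + (-0.063333)·(2.1) = -5.1330.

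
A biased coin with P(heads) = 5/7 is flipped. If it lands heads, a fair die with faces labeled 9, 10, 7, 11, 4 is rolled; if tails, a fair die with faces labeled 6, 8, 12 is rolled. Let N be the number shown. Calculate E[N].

25/3

E[N | heads] = (9+10+7+11+4)/5 = 41/5.
E[N | tails] = (6+8+12)/3 = 26/3.
By the law of total expectation,
E[N] = (5/7)·(41/5) + (2/7)·(26/3) = 25/3.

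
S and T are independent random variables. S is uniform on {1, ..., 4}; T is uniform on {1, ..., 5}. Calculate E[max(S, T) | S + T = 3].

2

P(S + T = 3) = 1/10.
Summing max(S,T)·P(x,y) over outcomes with S + T = 3 gives 1/5.
E[max(S, T) | S + T = 3] = (1/5) / (1/10) = 2.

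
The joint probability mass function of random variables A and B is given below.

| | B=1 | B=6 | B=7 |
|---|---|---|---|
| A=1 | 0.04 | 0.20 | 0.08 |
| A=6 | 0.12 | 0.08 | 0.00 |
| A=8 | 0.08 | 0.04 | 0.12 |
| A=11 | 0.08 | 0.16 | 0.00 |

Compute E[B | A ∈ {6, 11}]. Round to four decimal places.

P(A ∈ {6, 11}) = 0.44.
Σ B·P over the event = 1·(0.12) + 6·(0.08) + 1·(0.08) + 6·(0.16) = 1.64.
E[B | A ∈ {6, 11}] = (1.64) / (0.44) = 3.7273.

3.7273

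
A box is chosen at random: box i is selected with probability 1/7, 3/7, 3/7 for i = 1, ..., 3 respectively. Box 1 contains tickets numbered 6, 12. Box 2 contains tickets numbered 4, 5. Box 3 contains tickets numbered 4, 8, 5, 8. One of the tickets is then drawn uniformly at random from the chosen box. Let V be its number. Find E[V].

165/28

E[V | box 1] = (6+12)/2 = 9.
E[V | box 2] = (4+5)/2 = 9/2.
E[V | box 3] = (4+8+5+8)/4 = 25/4.
E[V] = (1/7)·(9) + (3/7)·(9/2) + (3/7)·(25/4) = 165/28.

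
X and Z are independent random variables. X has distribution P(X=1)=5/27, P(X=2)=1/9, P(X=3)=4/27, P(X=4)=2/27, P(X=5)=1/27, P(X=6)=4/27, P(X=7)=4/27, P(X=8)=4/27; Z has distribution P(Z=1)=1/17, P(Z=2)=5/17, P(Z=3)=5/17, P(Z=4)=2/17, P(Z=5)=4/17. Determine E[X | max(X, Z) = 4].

3

P(max(X, Z) = 4) = 50/459.
Summing X·P(x,y) over outcomes with max(X, Z) = 4 gives 50/153.
E[X | max(X, Z) = 4] = (50/153) / (50/459) = 3.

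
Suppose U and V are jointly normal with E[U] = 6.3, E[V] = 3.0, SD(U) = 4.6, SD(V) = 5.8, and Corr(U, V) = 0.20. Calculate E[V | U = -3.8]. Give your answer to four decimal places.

0.4530

The regression of V on U has slope ρ·σ_V/σ_U and passes through (μ_U, μ_V).
E[V | U=-3.8] = 3.0 + (0.20)·(5.8/4.6)·(-3.8 − (6.3)) = 3.0 + (0.252174)·(-10.1) = 0.4530.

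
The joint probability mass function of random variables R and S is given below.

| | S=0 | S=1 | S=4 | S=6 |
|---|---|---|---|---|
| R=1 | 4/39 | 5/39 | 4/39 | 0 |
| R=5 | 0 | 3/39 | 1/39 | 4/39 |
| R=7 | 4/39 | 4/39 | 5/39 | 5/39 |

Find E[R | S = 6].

55/9

P(S = 6) = 3/13.
Σ R·P over the event = 5·(4/39) + 7·(5/39) = 55/39.
E[R | S = 6] = (55/39) / (3/13) = 55/9.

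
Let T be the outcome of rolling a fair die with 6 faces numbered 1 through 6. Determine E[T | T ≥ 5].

11/2

Given T ≥ 5, T is equally likely to be any of {5, 6}.
E[T | T ≥ 5] = (5 + 6) / 2 = 11/2.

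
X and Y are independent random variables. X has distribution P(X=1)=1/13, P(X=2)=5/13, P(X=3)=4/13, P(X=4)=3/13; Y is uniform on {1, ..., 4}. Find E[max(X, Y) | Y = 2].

36/13

P(Y = 2) = 1/4.
Summing max(X,Y)·P(x,y) over outcomes with Y = 2 gives 9/13.
E[max(X, Y) | Y = 2] = (9/13) / (1/4) = 36/13.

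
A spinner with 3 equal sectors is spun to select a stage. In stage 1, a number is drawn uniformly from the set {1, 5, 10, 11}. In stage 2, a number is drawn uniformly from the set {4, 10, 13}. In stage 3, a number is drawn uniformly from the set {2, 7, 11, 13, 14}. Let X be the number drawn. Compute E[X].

E[X | stage 1] = (1+5+10+11)/4 = 27/4.
E[X | stage 2] = (4+10+13)/3 = 9.
E[X | stage 3] = (2+7+11+13+14)/5 = 47/5.
By the law of total expectation,
E[X] = (1/3)·(27/4) + (1/3)·(9) + (1/3)·(47/5) = 503/60.

503/60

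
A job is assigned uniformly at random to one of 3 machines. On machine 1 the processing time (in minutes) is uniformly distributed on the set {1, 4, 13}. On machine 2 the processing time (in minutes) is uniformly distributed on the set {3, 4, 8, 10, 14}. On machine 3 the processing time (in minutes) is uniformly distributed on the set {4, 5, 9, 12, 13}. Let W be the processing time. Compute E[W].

E[W | machine 1] = (1+4+13)/3 = 6.
E[W | machine 2] = (3+4+8+10+14)/5 = 39/5.
E[W | machine 3] = (4+5+9+12+13)/5 = 43/5.
By the law of total expectation,
E[W] = (1/3)·(6) + (1/3)·(39/5) + (1/3)·(43/5) = 112/15.

112/15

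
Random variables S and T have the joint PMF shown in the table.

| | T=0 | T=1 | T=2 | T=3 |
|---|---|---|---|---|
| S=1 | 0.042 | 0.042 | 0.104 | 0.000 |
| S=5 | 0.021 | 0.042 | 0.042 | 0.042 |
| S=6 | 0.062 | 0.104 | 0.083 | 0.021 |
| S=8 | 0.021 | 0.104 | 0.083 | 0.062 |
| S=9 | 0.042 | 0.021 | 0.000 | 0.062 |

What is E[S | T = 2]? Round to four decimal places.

P(T = 2) = 0.312.
Σ S·P over the event = 1·(0.104) + 5·(0.042) + 6·(0.083) + 8·(0.083) = 1.476.
E[S | T = 2] = (1.476) / (0.312) = 4.7308.

4.7308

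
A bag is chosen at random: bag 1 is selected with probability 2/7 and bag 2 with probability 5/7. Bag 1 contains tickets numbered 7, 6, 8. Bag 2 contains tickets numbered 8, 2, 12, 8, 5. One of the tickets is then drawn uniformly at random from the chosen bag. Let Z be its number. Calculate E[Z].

7

E[Z | bag 1] = (7+6+8)/3 = 7.
E[Z | bag 2] = (8+2+12+8+5)/5 = 7.
By the law of total expectation,
E[Z] = (2/7)·(7) + (5/7)·(7) = 7.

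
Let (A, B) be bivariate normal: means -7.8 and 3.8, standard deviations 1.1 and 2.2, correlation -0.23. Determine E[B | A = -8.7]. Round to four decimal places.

E[B | A=x] = μ_B + ρ(σ_B/σ_A)(x − μ_A) for jointly normal variables.
E[B | A=-8.7] = 3.8 + (-0.23)·(2.2/1.1)·(-8.7 − (-7.8)) = 3.8 + (-0.46)·(-0.9) = 4.2140.

4.2140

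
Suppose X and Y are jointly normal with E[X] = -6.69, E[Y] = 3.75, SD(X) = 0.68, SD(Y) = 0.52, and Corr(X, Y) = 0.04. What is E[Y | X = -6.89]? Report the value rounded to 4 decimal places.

3.7439

The regression of Y on X has slope ρ·σ_Y/σ_X and passes through (μ_X, μ_Y).
E[Y | X=-6.89] = 3.75 + (0.04)·(0.52/0.68)·(-6.89 − (-6.69)) = 3.75 + (0.030588)·(-0.2) = 3.7439.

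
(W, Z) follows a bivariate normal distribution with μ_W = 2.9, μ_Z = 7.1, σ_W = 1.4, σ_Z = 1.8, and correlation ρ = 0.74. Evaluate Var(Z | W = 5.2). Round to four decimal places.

The conditional variance in a bivariate normal is σ_Z²(1 − ρ²), independent of x.
Var(Z | W=5.2) = (1.8)²·(1 − (0.74)²) = 3.24·0.4524 = 1.4658.

1.4658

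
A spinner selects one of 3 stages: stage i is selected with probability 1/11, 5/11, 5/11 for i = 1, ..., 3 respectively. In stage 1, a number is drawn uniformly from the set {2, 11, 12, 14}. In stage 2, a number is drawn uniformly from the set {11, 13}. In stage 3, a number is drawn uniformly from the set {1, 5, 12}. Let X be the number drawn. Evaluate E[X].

399/44

E[X | stage 1] = (2+11+12+14)/4 = 39/4.
E[X | stage 2] = (11+13)/2 = 12.
E[X | stage 3] = (1+5+12)/3 = 6.
By the law of total expectation,
E[X] = (1/11)·(39/4) + (5/11)·(12) + (5/11)·(6) = 399/44.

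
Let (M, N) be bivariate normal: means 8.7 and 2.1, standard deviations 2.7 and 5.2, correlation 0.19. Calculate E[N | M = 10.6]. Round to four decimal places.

2.7953

E[N | M=x] = μ_N + ρ(σ_N/σ_M)(x − μ_M) for jointly normal variables.
E[N | M=10.6] = 2.1 + (0.19)·(5.2/2.7)·(10.6 − (8.7)) = 2.1 + (0.36593)·(1.9) = 2.7953.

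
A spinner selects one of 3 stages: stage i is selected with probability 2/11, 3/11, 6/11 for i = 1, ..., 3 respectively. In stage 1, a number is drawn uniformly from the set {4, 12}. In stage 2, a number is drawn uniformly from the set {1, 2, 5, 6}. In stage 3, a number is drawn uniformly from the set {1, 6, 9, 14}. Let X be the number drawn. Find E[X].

13/2

E[X | stage 1] = (4+12)/2 = 8.
E[X | stage 2] = (1+2+5+6)/4 = 7/2.
E[X | stage 3] = (1+6+9+14)/4 = 15/2.
E[X] = (2/11)·(8) + (3/11)·(7/2) + (6/11)·(15/2) = 13/2.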